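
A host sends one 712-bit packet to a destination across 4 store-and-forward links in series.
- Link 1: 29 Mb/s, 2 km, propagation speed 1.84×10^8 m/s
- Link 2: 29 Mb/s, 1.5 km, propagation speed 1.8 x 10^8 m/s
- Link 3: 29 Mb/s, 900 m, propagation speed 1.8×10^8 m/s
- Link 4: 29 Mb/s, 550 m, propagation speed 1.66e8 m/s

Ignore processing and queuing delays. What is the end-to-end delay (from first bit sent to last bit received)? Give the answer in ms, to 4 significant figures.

0.1257 ms

Transmission delay per hop = L/R = 712/29000000 = 0.0245517 ms; 4 hops → 0.0982069 ms.
Propagation delays (d/s per hop): 0.0108696, 0.00833333, 0.005, 0.00331325 ms; sum = 0.0275162 ms.
End-to-end = 0.1257 ms.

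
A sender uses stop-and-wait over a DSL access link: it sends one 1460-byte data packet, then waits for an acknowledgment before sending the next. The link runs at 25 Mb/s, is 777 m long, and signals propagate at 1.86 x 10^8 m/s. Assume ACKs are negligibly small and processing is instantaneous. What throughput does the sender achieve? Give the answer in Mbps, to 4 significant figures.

24.56 Mbps

t_tx = L/R = 11680/25000000 = 0.0004672 s.
t_prop = 777/186000000 = 4.17742e-06 s; RTT = 8.35484e-06 s.
Cycle = t_tx + RTT = 0.000475555 s.
Throughput = L / cycle = 11680 / 0.000475555 = 24.56 Mbps.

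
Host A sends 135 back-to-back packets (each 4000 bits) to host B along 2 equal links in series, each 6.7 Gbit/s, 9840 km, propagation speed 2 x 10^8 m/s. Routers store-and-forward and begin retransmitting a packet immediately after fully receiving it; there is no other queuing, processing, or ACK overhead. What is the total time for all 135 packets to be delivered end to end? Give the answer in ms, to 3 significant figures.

98.5 ms

Per-hop transmission t_tx = L/R = 4000/6700000000 = 0.000597015 ms.
Per-hop propagation t_prop = 9840000/200000000 = 49.2 ms.
Pipeline fill: first packet needs 2·t_tx to clear all hops; remaining 134 packets each add one t_tx.
Total = (2+135-1)·t_tx + 2·t_prop = 136·0.000597015 + 2·49.2 = 98.5 ms.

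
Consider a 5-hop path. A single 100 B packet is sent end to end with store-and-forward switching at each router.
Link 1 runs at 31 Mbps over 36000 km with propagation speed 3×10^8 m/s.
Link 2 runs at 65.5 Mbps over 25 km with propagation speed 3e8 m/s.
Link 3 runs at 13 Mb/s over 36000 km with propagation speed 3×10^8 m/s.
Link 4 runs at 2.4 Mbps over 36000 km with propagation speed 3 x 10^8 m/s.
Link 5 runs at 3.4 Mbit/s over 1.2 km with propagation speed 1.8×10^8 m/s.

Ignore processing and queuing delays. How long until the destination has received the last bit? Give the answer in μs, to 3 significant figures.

L = 100 × 8 = 800 bits.
Transmission delays (L/R per hop): 25.8065, 12.2137, 61.5385, 333.333, 235.294 μs; sum = 668.186 μs.
Propagation delays (d/s per hop): 120000, 83.3333, 120000, 120000, 6.66667 μs; sum = 360090 μs.
End-to-end = 361000 μs.

361000 μs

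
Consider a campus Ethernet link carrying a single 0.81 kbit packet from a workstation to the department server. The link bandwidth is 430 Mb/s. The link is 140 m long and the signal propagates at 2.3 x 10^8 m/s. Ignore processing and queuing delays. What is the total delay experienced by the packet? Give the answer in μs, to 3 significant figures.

L = 810 bits.
Transmission delay = L/R = 810 / 430000000 = 1.88372 μs.
Propagation delay = d/s = 140 m / 2.3e+08 m/s = 0.608696 μs.
Total = 2.49 μs.

2.49 μs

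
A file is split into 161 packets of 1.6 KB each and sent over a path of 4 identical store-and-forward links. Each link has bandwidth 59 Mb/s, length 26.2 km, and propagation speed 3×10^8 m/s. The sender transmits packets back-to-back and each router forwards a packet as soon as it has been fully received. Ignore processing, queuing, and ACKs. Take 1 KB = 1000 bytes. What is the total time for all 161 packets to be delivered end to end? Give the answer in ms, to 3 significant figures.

Per-hop transmission t_tx = L/R = 12800/59000000 = 0.216949 ms.
Per-hop propagation t_prop = 26200/300000000 = 0.0873333 ms.
Pipeline fill: first packet needs 4·t_tx to clear all hops; remaining 160 packets each add one t_tx.
Total = (4+161-1)·t_tx + 4·t_prop = 164·0.216949 + 4·0.0873333 = 35.9 ms.

35.9 ms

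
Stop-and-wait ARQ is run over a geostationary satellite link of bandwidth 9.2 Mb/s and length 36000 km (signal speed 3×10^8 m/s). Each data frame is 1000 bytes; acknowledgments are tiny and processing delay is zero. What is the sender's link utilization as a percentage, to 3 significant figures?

0.361 %

t_tx = L/R = 8000/9200000 = 0.000869565 s.
t_prop = 36000000/300000000 = 0.12 s; RTT = 0.24 s.
Cycle = t_tx + RTT = 0.24087 s.
Utilization = t_tx / cycle = 0.000869565/0.24087 = 0.361 %.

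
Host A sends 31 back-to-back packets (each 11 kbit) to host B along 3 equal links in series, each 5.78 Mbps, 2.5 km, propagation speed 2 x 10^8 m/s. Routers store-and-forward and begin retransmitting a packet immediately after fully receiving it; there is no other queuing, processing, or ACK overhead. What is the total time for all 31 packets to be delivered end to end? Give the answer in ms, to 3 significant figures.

Per-hop transmission t_tx = L/R = 11000/5780000 = 1.90311 ms.
Per-hop propagation t_prop = 2500/200000000 = 0.0125 ms.
Pipeline fill: first packet needs 3·t_tx to clear all hops; remaining 30 packets each add one t_tx.
Total = (3+31-1)·t_tx + 3·t_prop = 33·1.90311 + 3·0.0125 = 62.8 ms.

62.8 ms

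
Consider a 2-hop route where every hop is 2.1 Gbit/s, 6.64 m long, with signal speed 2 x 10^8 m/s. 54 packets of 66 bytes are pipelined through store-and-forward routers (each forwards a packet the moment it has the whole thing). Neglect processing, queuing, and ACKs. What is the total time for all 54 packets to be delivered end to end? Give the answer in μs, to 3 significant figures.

Per-hop transmission t_tx = L/R = 528/2100000000 = 0.251429 μs.
Per-hop propagation t_prop = 6.64/200000000 = 0.0332 μs.
Pipeline fill: first packet needs 2·t_tx to clear all hops; remaining 53 packets each add one t_tx.
Total = (2+54-1)·t_tx + 2·t_prop = 55·0.251429 + 2·0.0332 = 13.9 μs.

13.9 μs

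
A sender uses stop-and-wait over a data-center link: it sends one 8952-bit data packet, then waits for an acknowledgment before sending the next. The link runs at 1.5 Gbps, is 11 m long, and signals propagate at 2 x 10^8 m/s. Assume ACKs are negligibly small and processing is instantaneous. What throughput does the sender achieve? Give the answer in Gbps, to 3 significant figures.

t_tx = L/R = 8952/1500000000 = 5.968e-06 s.
t_prop = 11/200000000 = 5.5e-08 s; RTT = 1.1e-07 s.
Cycle = t_tx + RTT = 6.078e-06 s.
Throughput = L / cycle = 8952 / 6.078e-06 = 1.47 Gbps.

1.47 Gbps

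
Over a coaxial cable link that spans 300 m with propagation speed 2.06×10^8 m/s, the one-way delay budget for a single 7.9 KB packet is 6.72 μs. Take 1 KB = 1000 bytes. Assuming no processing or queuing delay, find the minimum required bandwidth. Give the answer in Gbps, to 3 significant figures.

L = 63200 bits.
Propagation delay = 300 / 206000000 = 1.45631 μs.
Transmission budget = 6.72 − 1.45631 = 5.26369 μs.
R ≥ L / t_tx = 63200 bits / 5.26369e-06 s = 12.0 Gbps.

12.0 Gbps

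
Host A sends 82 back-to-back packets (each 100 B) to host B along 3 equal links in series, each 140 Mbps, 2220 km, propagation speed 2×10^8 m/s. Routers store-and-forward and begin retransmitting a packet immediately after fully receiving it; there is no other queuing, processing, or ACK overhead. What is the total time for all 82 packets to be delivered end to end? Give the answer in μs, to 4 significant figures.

Per-hop transmission t_tx = L/R = 800/140000000 = 5.71429 μs.
Per-hop propagation t_prop = 2220000/200000000 = 11100 μs.
Pipeline fill: first packet needs 3·t_tx to clear all hops; remaining 81 packets each add one t_tx.
Total = (3+82-1)·t_tx + 3·t_prop = 84·5.71429 + 3·11100 = 33780 μs.

33780 μs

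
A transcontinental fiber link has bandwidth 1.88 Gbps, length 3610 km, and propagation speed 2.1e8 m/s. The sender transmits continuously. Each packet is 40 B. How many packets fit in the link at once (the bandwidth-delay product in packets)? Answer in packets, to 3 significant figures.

101000 packets

Propagation delay = 3610000 / 210000000 = 0.0171905 s.
BDP = R × t_prop = 1880000000 × 0.0171905 = 32318100 bits.
In packets of 320 bits: 101000 packets.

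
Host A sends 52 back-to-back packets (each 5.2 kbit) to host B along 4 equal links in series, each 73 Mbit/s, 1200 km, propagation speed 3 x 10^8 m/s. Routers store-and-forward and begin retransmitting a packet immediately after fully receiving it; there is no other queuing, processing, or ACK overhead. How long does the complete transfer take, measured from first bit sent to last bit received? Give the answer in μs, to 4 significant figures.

Per-hop transmission t_tx = L/R = 5200/73000000 = 71.2329 μs.
Per-hop propagation t_prop = 1200000/300000000 = 4000 μs.
Pipeline fill: first packet needs 4·t_tx to clear all hops; remaining 51 packets each add one t_tx.
Total = (4+52-1)·t_tx + 4·t_prop = 55·71.2329 + 4·4000 = 19920 μs.

19920 μs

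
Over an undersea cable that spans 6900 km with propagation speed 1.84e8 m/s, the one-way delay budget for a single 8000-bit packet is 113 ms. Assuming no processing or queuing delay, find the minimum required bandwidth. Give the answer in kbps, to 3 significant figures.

Propagation delay = 6900000 / 184000000 = 37.5 ms.
Transmission budget = 113 − 37.5 = 75.5 ms.
R ≥ L / t_tx = 8000 bits / 0.0755 s = 106 kbps.

106 kbps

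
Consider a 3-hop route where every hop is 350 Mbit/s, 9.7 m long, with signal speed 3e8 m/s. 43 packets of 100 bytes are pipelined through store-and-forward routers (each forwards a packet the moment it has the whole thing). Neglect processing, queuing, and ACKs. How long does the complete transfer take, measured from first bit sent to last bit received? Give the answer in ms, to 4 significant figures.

0.1030 ms

Per-hop transmission t_tx = L/R = 800/350000000 = 0.00228571 ms.
Per-hop propagation t_prop = 9.7/300000000 = 3.23333e-05 ms.
Pipeline fill: first packet needs 3·t_tx to clear all hops; remaining 42 packets each add one t_tx.
Total = (3+43-1)·t_tx + 3·t_prop = 45·0.00228571 + 3·3.23333e-05 = 0.1030 ms.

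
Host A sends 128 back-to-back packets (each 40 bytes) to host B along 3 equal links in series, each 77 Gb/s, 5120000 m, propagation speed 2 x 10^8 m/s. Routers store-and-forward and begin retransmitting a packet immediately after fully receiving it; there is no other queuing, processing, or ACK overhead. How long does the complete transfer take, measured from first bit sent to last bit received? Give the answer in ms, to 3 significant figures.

76.8 ms

Per-hop transmission t_tx = L/R = 320/77000000000 = 4.15584e-06 ms.
Per-hop propagation t_prop = 5120000/200000000 = 25.6 ms.
Pipeline fill: first packet needs 3·t_tx to clear all hops; remaining 127 packets each add one t_tx.
Total = (3+128-1)·t_tx + 3·t_prop = 130·4.15584e-06 + 3·25.6 = 76.8 ms.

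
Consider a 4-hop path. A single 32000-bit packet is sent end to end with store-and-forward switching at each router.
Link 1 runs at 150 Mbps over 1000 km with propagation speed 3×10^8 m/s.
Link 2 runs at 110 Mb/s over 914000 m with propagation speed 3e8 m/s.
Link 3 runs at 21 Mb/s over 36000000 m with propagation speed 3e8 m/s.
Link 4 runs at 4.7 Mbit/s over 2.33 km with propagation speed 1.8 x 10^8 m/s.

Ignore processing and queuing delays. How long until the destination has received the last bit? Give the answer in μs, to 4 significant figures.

135200 μs

Transmission delays (L/R per hop): 213.333, 290.909, 1523.81, 6808.51 μs; sum = 8836.56 μs.
Propagation delays (d/s per hop): 3333.33, 3046.67, 120000, 12.9444 μs; sum = 126393 μs.
End-to-end = 135200 μs.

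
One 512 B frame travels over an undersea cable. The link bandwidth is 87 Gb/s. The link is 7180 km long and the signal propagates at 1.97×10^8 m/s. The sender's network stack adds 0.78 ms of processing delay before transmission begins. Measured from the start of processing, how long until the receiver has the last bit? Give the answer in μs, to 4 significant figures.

37230 μs

L = 512 × 8 = 4096 bits.
Transmission delay = L/R = 4096 / 87000000000 = 0.0470805 μs.
Propagation delay = d/s = 7180000 m / 197000000 m/s = 36446.7 μs.
Plus processing delay 0.78 ms = 780 μs.
Total = 37230 μs.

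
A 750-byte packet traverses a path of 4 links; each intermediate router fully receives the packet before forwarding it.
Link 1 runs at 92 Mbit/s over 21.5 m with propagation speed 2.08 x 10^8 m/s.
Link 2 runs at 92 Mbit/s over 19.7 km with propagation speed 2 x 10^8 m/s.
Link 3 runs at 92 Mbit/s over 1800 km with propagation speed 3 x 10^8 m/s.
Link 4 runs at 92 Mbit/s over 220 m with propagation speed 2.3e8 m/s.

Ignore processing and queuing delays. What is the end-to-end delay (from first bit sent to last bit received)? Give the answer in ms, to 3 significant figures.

6.36 ms

L = 750 × 8 = 6000 bits.
Transmission delay per hop = L/R = 6000/92000000 = 0.0652174 ms; 4 hops → 0.26087 ms.
Propagation delays (d/s per hop): 0.000103365, 0.0985, 6, 0.000956522 ms; sum = 6.09956 ms.
End-to-end = 6.36 ms.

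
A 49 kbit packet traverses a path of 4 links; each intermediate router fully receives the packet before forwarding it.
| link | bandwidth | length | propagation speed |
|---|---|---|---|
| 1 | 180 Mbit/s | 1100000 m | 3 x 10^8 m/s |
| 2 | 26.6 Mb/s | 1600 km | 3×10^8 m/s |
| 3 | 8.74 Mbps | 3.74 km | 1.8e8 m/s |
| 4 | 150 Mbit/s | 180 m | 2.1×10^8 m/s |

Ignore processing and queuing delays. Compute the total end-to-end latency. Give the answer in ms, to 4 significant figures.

L = 49000 bits.
Transmission delays (L/R per hop): 0.272222, 1.84211, 5.60641, 0.326667 ms; sum = 8.0474 ms.
Propagation delays (d/s per hop): 3.66667, 5.33333, 0.0207778, 0.000857143 ms; sum = 9.02163 ms.
End-to-end = 17.07 ms.

17.07 ms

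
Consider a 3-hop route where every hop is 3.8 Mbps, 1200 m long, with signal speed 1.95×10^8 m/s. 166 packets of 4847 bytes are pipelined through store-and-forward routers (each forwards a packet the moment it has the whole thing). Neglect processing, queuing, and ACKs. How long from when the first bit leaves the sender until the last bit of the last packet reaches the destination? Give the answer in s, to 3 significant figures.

Per-hop transmission t_tx = L/R = 38776/3800000 = 0.0102042 s.
Per-hop propagation t_prop = 1200/195000000 = 6.15385e-06 s.
Pipeline fill: first packet needs 3·t_tx to clear all hops; remaining 165 packets each add one t_tx.
Total = (3+166-1)·t_tx + 3·t_prop = 168·0.0102042 + 3·6.15385e-06 = 1.71 s.

1.71 s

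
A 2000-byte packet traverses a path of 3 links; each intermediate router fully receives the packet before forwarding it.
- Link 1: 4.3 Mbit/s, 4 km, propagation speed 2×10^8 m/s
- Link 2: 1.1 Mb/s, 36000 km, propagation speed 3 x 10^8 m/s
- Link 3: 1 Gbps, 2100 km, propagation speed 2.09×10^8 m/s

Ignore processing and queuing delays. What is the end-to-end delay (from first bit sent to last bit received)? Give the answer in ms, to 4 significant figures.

L = 2000 × 8 = 16000 bits.
Transmission delays (L/R per hop): 3.72093, 14.5455, 0.016 ms; sum = 18.2824 ms.
Propagation delays (d/s per hop): 0.02, 120, 10.0478 ms; sum = 130.068 ms.
End-to-end = 148.4 ms.

148.4 ms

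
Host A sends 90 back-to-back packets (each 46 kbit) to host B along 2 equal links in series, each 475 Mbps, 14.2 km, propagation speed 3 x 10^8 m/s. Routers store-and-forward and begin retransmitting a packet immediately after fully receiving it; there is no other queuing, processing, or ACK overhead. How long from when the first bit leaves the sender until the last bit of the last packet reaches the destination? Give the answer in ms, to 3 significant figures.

8.91 ms

Per-hop transmission t_tx = L/R = 46000/475000000 = 0.0968421 ms.
Per-hop propagation t_prop = 14200/300000000 = 0.0473333 ms.
Pipeline fill: first packet needs 2·t_tx to clear all hops; remaining 89 packets each add one t_tx.
Total = (2+90-1)·t_tx + 2·t_prop = 91·0.0968421 + 2·0.0473333 = 8.91 ms.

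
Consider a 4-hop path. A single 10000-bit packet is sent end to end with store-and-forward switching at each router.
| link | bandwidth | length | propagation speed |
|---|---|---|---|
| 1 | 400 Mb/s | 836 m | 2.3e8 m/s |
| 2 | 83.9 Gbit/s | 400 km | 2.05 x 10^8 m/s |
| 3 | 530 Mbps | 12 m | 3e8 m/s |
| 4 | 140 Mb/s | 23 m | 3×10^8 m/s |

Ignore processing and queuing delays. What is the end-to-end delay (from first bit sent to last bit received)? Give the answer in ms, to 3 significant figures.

Transmission delays (L/R per hop): 0.025, 0.00011919, 0.0188679, 0.0714286 ms; sum = 0.115416 ms.
Propagation delays (d/s per hop): 0.00363478, 1.95122, 4e-05, 7.66667e-05 ms; sum = 1.95497 ms.
End-to-end = 2.07 ms.

2.07 ms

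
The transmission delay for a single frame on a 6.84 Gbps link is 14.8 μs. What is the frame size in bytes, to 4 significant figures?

12650 bytes

L = R × t_tx = 6840000000 b/s × 1.48e-05 s = 101232 bits.
In bytes: 101232 / 8 = 12650 bytes.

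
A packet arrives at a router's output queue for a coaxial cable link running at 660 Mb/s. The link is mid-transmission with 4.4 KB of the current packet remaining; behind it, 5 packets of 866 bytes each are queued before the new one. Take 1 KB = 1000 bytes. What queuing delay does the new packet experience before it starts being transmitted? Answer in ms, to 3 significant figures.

Each queued packet: L/R = 6928/660000000 = 0.010497 ms.
5 queued → 0.0524848 ms.
Plus remaining 35200 bits of current packet: 0.0533333 ms.
Queuing delay = 0.106 ms.

0.106 ms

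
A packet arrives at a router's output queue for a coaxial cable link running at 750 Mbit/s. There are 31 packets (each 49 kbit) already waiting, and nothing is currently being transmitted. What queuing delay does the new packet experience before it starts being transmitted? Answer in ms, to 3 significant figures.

Each queued packet: L/R = 49000/750000000 = 0.0653333 ms.
31 queued → 2.02533 ms.
Queuing delay = 2.03 ms.

2.03 ms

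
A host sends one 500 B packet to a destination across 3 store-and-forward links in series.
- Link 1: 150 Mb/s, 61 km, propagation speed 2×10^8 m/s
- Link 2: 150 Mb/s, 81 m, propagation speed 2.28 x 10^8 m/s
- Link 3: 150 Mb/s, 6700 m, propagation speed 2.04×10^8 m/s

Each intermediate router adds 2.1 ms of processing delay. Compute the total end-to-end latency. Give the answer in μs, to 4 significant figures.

L = 500 × 8 = 4000 bits.
Transmission delay per hop = L/R = 4000/150000000 = 26.6667 μs; 3 hops → 80 μs.
Propagation delays (d/s per hop): 305, 0.355263, 32.8431 μs; sum = 338.198 μs.
Processing at 2 router(s): 2 × 2.1 ms = 4200 μs.
End-to-end = 4618 μs.

4618 μs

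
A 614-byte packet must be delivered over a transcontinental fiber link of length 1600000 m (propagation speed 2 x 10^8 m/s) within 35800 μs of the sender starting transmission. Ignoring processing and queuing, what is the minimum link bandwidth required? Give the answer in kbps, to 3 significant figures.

177 kbps

L = 4912 bits.
Propagation delay = 1600000 / 200000000 = 8000 μs.
Transmission budget = 35800 − 8000 = 27800 μs.
R ≥ L / t_tx = 4912 bits / 0.0278 s = 177 kbps.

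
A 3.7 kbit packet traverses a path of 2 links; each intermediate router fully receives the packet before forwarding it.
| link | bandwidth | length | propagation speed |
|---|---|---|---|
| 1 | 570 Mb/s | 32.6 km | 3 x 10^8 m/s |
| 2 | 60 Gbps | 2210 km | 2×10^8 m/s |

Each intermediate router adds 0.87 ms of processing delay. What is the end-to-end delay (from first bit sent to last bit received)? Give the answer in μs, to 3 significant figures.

12000 μs

L = 3700 bits.
Transmission delays (L/R per hop): 6.49123, 0.0616667 μs; sum = 6.55289 μs.
Propagation delays (d/s per hop): 108.667, 11050 μs; sum = 11158.7 μs.
Processing at 1 router(s): 1 × 0.87 ms = 870 μs.
End-to-end = 12000 μs.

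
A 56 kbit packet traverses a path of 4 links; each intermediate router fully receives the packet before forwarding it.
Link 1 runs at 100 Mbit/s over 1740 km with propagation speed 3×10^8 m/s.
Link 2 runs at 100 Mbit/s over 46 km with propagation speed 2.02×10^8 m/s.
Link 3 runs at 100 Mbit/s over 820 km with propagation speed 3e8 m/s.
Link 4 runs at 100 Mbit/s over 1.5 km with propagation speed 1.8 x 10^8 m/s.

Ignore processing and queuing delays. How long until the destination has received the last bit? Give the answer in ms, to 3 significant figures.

11.0 ms

L = 56000 bits.
Transmission delay per hop = L/R = 56000/100000000 = 0.56 ms; 4 hops → 2.24 ms.
Propagation delays (d/s per hop): 5.8, 0.227723, 2.73333, 0.00833333 ms; sum = 8.76939 ms.
End-to-end = 11.0 ms.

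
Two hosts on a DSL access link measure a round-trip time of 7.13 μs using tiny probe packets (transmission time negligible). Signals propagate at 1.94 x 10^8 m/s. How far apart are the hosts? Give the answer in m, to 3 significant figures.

692 m

One-way propagation = RTT/2 = 3.565 μs.
d = s × t = 194000000 × 3.565e-06 = 692 m.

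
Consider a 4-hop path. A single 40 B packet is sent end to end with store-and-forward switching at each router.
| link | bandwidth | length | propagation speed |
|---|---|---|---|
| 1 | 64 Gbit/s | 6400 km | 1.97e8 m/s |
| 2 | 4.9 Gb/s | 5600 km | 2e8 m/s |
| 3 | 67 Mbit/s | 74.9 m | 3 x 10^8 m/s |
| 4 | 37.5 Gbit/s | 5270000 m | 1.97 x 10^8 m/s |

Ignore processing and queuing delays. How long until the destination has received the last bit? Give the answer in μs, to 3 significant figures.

L = 40 × 8 = 320 bits.
Transmission delays (L/R per hop): 0.005, 0.0653061, 4.77612, 0.00853333 μs; sum = 4.85496 μs.
Propagation delays (d/s per hop): 32487.3, 28000, 0.249667, 26751.3 μs; sum = 87238.8 μs.
End-to-end = 87200 μs.

87200 μs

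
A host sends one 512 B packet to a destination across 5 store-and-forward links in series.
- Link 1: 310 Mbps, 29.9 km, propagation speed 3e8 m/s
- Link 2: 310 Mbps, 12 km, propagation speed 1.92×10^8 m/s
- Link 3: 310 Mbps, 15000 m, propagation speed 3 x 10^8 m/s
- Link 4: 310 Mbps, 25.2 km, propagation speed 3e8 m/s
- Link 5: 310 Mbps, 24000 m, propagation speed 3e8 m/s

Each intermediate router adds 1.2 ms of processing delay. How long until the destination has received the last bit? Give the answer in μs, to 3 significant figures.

L = 512 × 8 = 4096 bits.
Transmission delay per hop = L/R = 4096/310000000 = 13.2129 μs; 5 hops → 66.0645 μs.
Propagation delays (d/s per hop): 99.6667, 62.5, 50, 84, 80 μs; sum = 376.167 μs.
Processing at 4 router(s): 4 × 1.2 ms = 4800 μs.
End-to-end = 5240 μs.

5240 μs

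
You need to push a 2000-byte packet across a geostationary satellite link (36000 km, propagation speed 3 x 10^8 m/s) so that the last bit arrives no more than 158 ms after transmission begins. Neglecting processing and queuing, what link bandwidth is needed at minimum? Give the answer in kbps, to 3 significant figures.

421 kbps

L = 16000 bits.
Propagation delay = 36000000 / 300000000 = 120 ms.
Transmission budget = 158 − 120 = 38 ms.
R ≥ L / t_tx = 16000 bits / 0.038 s = 421 kbps.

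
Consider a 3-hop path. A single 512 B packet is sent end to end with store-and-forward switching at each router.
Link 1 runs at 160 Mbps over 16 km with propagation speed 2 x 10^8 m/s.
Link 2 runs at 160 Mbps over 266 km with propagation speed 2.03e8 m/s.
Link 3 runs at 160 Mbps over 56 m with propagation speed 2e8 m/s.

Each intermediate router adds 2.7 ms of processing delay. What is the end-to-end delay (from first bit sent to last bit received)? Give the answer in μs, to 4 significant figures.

6867 μs

L = 512 × 8 = 4096 bits.
Transmission delay per hop = L/R = 4096/160000000 = 25.6 μs; 3 hops → 76.8 μs.
Propagation delays (d/s per hop): 80, 1310.34, 0.28 μs; sum = 1390.62 μs.
Processing at 2 router(s): 2 × 2.7 ms = 5400 μs.
End-to-end = 6867 μs.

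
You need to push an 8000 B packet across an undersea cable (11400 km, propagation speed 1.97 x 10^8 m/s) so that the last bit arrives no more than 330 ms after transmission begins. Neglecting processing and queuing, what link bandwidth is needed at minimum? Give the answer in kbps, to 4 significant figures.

235.2 kbps

L = 64000 bits.
Propagation delay = 11400000 / 197000000 = 57.868 ms.
Transmission budget = 330 − 57.868 = 272.132 ms.
R ≥ L / t_tx = 64000 bits / 0.272132 s = 235.2 kbps.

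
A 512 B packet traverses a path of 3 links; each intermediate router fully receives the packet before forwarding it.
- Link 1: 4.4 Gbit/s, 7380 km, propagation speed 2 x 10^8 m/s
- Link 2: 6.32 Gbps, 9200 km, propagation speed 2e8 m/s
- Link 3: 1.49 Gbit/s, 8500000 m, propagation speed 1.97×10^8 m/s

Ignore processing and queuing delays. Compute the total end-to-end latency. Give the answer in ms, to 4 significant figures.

126.1 ms

L = 512 × 8 = 4096 bits.
Transmission delays (L/R per hop): 0.000930909, 0.000648101, 0.00274899 ms; sum = 0.004328 ms.
Propagation delays (d/s per hop): 36.9, 46, 43.1472 ms; sum = 126.047 ms.
End-to-end = 126.1 ms.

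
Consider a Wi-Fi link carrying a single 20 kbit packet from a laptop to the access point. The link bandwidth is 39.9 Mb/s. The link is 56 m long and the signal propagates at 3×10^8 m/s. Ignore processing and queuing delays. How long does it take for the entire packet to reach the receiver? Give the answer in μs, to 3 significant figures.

501 μs

L = 20000 bits.
Transmission delay = L/R = 20000 / 39900000 = 501.253 μs.
Propagation delay = d/s = 56 m / 300000000 m/s = 0.186667 μs.
Total = 501 μs.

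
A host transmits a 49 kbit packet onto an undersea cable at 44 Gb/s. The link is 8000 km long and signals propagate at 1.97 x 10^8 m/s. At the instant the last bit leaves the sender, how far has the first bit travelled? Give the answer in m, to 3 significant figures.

219 m

t_tx = L/R = 49000/44000000000 = 1.11364e-06 s.
Distance = s × t_tx = 197000000 × 1.11364e-06 = 219 m.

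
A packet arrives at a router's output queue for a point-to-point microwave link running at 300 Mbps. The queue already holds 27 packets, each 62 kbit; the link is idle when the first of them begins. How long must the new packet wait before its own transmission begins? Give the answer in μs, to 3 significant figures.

5580 μs

Each queued packet: L/R = 62000/300000000 = 206.667 μs.
27 queued → 5580 μs.
Queuing delay = 5580 μs.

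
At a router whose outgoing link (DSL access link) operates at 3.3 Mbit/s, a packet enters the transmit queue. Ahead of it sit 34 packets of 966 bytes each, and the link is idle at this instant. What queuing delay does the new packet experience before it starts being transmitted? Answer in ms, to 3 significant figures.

79.6 ms

Each queued packet: L/R = 7728/3300000 = 2.34182 ms.
34 queued → 79.6218 ms.
Queuing delay = 79.6 ms.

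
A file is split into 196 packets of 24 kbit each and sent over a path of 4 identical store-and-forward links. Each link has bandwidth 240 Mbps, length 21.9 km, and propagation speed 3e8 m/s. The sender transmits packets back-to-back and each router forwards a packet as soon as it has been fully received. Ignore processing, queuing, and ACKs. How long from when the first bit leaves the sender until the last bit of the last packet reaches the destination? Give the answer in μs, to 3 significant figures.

Per-hop transmission t_tx = L/R = 24000/240000000 = 100 μs.
Per-hop propagation t_prop = 21900/300000000 = 73 μs.
Pipeline fill: first packet needs 4·t_tx to clear all hops; remaining 195 packets each add one t_tx.
Total = (4+196-1)·t_tx + 4·t_prop = 199·100 + 4·73 = 20200 μs.

20200 μs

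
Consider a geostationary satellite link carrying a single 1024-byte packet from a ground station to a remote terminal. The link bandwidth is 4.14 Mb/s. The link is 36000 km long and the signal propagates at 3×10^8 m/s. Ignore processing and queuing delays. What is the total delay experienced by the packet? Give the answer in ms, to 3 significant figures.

122 ms

L = 1024 × 8 = 8192 bits.
Transmission delay = L/R = 8192 / 4.14e+06 = 1.97874 ms.
Propagation delay = d/s = 36000000 m / 300000000 m/s = 120 ms.
Total = 122 ms.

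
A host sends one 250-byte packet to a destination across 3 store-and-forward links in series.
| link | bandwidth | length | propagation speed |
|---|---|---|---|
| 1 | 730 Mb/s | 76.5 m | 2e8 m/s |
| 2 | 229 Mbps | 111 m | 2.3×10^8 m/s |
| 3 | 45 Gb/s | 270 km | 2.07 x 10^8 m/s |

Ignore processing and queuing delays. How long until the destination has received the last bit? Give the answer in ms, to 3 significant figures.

L = 250 × 8 = 2000 bits.
Transmission delays (L/R per hop): 0.00273973, 0.00873362, 4.44444e-05 ms; sum = 0.0115178 ms.
Propagation delays (d/s per hop): 0.0003825, 0.000482609, 1.30435 ms; sum = 1.30521 ms.
End-to-end = 1.32 ms.

1.32 ms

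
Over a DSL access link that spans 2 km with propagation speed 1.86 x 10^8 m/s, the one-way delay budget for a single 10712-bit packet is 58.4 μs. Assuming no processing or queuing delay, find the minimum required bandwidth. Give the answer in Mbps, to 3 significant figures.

Propagation delay = 2000 / 186000000 = 10.7527 μs.
Transmission budget = 58.4 − 10.7527 = 47.6473 μs.
R ≥ L / t_tx = 10712 bits / 4.76473e-05 s = 225 Mbps.

225 Mbps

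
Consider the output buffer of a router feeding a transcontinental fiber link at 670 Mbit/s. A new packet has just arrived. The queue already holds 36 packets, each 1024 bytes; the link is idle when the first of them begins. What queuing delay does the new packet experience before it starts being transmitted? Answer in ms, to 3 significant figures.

0.440 ms

Each queued packet: L/R = 8192/670000000 = 0.0122269 ms.
36 queued → 0.440167 ms.
Queuing delay = 0.440 ms.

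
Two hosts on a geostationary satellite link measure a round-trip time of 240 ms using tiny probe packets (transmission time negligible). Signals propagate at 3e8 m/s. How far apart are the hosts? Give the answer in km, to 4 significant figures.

36000 km

One-way propagation = RTT/2 = 120 ms.
d = s × t = 300000000 × 0.12 = 36000 km.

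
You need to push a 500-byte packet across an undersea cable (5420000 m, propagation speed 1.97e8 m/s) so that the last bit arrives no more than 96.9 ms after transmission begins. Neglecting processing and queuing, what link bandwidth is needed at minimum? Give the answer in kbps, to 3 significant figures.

57.6 kbps

L = 4000 bits.
Propagation delay = 5420000 / 197000000 = 27.5127 ms.
Transmission budget = 96.9 − 27.5127 = 69.3873 ms.
R ≥ L / t_tx = 4000 bits / 0.0693873 s = 57.6 kbps.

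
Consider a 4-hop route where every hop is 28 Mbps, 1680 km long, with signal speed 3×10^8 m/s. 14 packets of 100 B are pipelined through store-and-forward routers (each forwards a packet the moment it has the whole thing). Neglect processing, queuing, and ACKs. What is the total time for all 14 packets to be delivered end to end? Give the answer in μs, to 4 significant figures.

22890 μs

Per-hop transmission t_tx = L/R = 800/28000000 = 28.5714 μs.
Per-hop propagation t_prop = 1680000/300000000 = 5600 μs.
Pipeline fill: first packet needs 4·t_tx to clear all hops; remaining 13 packets each add one t_tx.
Total = (4+14-1)·t_tx + 4·t_prop = 17·28.5714 + 4·5600 = 22890 μs.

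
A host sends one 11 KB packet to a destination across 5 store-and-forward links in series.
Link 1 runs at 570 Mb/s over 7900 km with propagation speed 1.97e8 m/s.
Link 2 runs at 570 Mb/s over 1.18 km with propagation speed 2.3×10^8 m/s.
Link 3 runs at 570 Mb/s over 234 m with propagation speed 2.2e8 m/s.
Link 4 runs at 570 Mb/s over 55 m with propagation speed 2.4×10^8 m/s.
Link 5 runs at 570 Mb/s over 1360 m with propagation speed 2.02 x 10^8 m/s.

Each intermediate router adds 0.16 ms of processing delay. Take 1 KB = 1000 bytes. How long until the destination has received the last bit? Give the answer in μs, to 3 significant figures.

L = 88000 bits.
Transmission delay per hop = L/R = 88000/570000000 = 154.386 μs; 5 hops → 771.93 μs.
Propagation delays (d/s per hop): 40101.5, 5.13043, 1.06364, 0.229167, 6.73267 μs; sum = 40114.7 μs.
Processing at 4 router(s): 4 × 0.16 ms = 640 μs.
End-to-end = 41500 μs.

41500 μs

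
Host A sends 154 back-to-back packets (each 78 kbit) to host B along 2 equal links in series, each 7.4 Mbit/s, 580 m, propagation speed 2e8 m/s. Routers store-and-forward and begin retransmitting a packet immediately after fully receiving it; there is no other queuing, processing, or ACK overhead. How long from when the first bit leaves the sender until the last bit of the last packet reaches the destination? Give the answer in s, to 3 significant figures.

1.63 s

Per-hop transmission t_tx = L/R = 78000/7400000 = 0.0105405 s.
Per-hop propagation t_prop = 580/200000000 = 2.9e-06 s.
Pipeline fill: first packet needs 2·t_tx to clear all hops; remaining 153 packets each add one t_tx.
Total = (2+154-1)·t_tx + 2·t_prop = 155·0.0105405 + 2·2.9e-06 = 1.63 s.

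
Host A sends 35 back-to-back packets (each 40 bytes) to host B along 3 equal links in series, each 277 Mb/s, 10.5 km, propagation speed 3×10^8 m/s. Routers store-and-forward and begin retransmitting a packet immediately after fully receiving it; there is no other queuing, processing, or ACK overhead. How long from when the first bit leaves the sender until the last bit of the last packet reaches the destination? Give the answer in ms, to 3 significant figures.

Per-hop transmission t_tx = L/R = 320/277000000 = 0.00115523 ms.
Per-hop propagation t_prop = 10500/300000000 = 0.035 ms.
Pipeline fill: first packet needs 3·t_tx to clear all hops; remaining 34 packets each add one t_tx.
Total = (3+35-1)·t_tx + 3·t_prop = 37·0.00115523 + 3·0.035 = 0.148 ms.

0.148 ms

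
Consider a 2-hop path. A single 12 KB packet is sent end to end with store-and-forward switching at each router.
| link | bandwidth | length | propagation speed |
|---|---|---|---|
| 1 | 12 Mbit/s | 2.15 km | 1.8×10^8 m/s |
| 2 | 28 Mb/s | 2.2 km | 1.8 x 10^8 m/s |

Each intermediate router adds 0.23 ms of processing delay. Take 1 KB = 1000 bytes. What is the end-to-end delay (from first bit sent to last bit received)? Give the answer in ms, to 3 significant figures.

L = 96000 bits.
Transmission delays (L/R per hop): 8, 3.42857 ms; sum = 11.4286 ms.
Propagation delays (d/s per hop): 0.0119444, 0.0122222 ms; sum = 0.0241667 ms.
Processing at 1 router(s): 1 × 0.23 ms = 0.23 ms.
End-to-end = 11.7 ms.

11.7 ms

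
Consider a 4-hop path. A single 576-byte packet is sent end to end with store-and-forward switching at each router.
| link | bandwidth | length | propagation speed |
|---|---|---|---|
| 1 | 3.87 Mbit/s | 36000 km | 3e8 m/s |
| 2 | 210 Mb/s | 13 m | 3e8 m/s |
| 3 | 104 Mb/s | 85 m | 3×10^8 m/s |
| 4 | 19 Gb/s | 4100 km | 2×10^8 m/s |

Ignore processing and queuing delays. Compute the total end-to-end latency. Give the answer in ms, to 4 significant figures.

141.8 ms

L = 576 × 8 = 4608 bits.
Transmission delays (L/R per hop): 1.1907, 0.0219429, 0.0443077, 0.000242526 ms; sum = 1.25719 ms.
Propagation delays (d/s per hop): 120, 4.33333e-05, 0.000283333, 20.5 ms; sum = 140.5 ms.
End-to-end = 141.8 ms.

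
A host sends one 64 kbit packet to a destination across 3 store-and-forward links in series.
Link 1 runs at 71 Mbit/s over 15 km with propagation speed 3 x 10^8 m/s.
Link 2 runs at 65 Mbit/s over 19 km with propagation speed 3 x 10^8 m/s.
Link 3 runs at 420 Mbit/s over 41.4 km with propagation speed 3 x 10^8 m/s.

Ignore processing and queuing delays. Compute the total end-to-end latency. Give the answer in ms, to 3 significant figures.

2.29 ms

L = 64000 bits.
Transmission delays (L/R per hop): 0.901408, 0.984615, 0.152381 ms; sum = 2.0384 ms.
Propagation delays (d/s per hop): 0.05, 0.0633333, 0.138 ms; sum = 0.251333 ms.
End-to-end = 2.29 ms.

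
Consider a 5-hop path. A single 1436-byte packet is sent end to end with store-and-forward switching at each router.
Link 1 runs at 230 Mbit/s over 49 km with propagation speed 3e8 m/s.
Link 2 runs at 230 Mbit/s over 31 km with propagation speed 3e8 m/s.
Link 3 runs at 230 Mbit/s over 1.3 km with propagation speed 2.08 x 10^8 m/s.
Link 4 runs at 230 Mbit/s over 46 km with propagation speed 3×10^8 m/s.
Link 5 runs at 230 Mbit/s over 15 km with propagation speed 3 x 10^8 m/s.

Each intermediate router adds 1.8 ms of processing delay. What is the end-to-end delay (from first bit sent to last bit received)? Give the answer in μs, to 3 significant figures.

L = 1436 × 8 = 11488 bits.
Transmission delay per hop = L/R = 11488/230000000 = 49.9478 μs; 5 hops → 249.739 μs.
Propagation delays (d/s per hop): 163.333, 103.333, 6.25, 153.333, 50 μs; sum = 476.25 μs.
Processing at 4 router(s): 4 × 1.8 ms = 7200 μs.
End-to-end = 7930 μs.

7930 μs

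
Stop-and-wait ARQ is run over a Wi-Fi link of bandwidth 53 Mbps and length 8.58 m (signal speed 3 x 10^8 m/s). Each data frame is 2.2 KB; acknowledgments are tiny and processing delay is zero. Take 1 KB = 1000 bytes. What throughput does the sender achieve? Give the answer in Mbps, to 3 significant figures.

53.0 Mbps

t_tx = L/R = 17600/53000000 = 0.000332075 s.
t_prop = 8.58/300000000 = 2.86e-08 s; RTT = 5.72e-08 s.
Cycle = t_tx + RTT = 0.000332133 s.
Throughput = L / cycle = 17600 / 0.000332133 = 53.0 Mbps.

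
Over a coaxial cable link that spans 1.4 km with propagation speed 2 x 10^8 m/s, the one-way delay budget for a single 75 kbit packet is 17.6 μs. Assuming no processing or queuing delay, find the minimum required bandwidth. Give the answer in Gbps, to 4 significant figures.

7.075 Gbps

Propagation delay = 1400 / 200000000 = 7 μs.
Transmission budget = 17.6 − 7 = 10.6 μs.
R ≥ L / t_tx = 75000 bits / 1.06e-05 s = 7.075 Gbps.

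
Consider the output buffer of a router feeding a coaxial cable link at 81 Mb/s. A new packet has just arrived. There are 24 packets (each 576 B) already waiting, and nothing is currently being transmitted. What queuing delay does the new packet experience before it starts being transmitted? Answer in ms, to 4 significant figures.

Each queued packet: L/R = 4608/81000000 = 0.0568889 ms.
24 queued → 1.36533 ms.
Queuing delay = 1.365 ms.

1.365 ms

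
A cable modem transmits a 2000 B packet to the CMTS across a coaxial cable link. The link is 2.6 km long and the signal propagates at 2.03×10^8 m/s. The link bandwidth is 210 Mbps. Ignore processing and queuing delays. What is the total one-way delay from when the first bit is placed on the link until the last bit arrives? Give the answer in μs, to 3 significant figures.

89.0 μs

L = 2000 × 8 = 16000 bits.
Transmission delay = L/R = 16000 / 210000000 = 76.1905 μs.
Propagation delay = d/s = 2600 m / 2.03e+08 m/s = 12.8079 μs.
Total = 89.0 μs.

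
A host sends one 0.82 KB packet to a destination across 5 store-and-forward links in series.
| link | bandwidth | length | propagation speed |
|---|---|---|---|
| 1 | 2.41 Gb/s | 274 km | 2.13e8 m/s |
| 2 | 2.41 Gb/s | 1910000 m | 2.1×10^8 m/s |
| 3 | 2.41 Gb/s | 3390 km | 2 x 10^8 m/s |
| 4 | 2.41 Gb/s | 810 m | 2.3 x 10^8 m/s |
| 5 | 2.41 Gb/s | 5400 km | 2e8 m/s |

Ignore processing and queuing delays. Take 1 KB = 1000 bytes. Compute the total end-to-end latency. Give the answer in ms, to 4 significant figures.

L = 6560 bits.
Transmission delay per hop = L/R = 6560/2410000000 = 0.00272199 ms; 5 hops → 0.01361 ms.
Propagation delays (d/s per hop): 1.28638, 9.09524, 16.95, 0.00352174, 27 ms; sum = 54.3351 ms.
End-to-end = 54.35 ms.

54.35 ms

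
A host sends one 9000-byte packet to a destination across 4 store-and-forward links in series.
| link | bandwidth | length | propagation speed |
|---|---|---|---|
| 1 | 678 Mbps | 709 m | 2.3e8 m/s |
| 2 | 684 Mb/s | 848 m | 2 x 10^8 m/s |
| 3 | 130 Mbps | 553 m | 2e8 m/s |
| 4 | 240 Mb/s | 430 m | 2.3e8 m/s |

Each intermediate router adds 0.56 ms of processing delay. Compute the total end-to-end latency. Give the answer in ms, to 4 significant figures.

L = 9000 × 8 = 72000 bits.
Transmission delays (L/R per hop): 0.106195, 0.105263, 0.553846, 0.3 ms; sum = 1.0653 ms.
Propagation delays (d/s per hop): 0.00308261, 0.00424, 0.002765, 0.00186957 ms; sum = 0.0119572 ms.
Processing at 3 router(s): 3 × 0.56 ms = 1.68 ms.
End-to-end = 2.757 ms.

2.757 ms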